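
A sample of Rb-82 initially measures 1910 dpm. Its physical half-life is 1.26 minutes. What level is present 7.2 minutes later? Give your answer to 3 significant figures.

36.4 dpm

Number of half-lives: n = 7.2/1.26 ≈ 5.7143.
Remaining = 1910 × (1/2)^5.7143 = 1910 × 0.019047 ≈ 36.38 dpm.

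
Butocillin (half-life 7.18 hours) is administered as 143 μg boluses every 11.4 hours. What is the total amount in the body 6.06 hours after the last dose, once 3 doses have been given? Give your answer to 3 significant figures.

115 μg

The 3 doses were given 28.86, 17.46, 6.06 hours ago.
Total = 143·(1/2)^(28.86/7.18) + 143·(1/2)^(17.46/7.18) + 143·(1/2)^(6.06/7.18)
      = 8.8175 + 26.504 + 79.664 ≈ 114.99 μg.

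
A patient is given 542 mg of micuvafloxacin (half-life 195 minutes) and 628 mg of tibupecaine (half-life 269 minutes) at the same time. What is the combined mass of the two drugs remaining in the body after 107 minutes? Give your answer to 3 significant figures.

micuvafloxacin: 542 × (1/2)^(107/195) = 542 × (1/2)^0.54872 ≈ 370.53 mg.
tibupecaine: 628 × (1/2)^(107/269) = 628 × (1/2)^0.39777 ≈ 476.67 mg.
Total = 370.53 + 476.67 ≈ 847.2 mg.

847 mg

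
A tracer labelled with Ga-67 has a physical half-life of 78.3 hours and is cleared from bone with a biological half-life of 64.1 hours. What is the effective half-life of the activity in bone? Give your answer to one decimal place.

35.2 hours

1/t_eff = 1/t_phys + 1/t_biol = 1/78.3 + 1/64.1 = 0.028372 per hour.
t_eff = 78.3 × 64.1 / (78.3 + 64.1) ≈ 35.246 hours.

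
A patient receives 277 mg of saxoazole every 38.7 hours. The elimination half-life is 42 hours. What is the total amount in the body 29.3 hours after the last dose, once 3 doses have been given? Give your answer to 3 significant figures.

309 mg

The 3 doses were given 106.7, 68, 29.3 hours ago.
Total = 277·(1/2)^(106.7/42) + 277·(1/2)^(68/42) + 277·(1/2)^(29.3/42)
      = 47.612 + 90.177 + 170.8 ≈ 308.58 mg.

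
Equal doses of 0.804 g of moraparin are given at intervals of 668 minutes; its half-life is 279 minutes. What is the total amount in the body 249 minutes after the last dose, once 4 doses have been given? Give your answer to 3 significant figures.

0.534 g

The 4 doses were given 2253, 1585, 917, 249 minutes ago.
Total = 0.804·(1/2)^(2253/279) + 0.804·(1/2)^(1585/279) + 0.804·(1/2)^(917/279) + 0.804·(1/2)^(249/279)
      = 0.002981 + 0.015671 + 0.082385 + 0.43311 ≈ 0.53414 g.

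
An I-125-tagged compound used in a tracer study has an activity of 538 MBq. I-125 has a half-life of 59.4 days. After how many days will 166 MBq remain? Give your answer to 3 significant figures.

Fraction remaining = 166/538 ≈ 0.30855.
n = log₂(538/166) = ln(3.241)/ln 2 ≈ 1.6964 half-lives.
t = n × t½ = 1.6964 × 59.4 ≈ 100.77 days.

101 days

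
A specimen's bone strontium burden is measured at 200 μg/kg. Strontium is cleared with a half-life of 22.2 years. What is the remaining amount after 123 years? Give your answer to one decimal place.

Number of half-lives: n = 123/22.2 ≈ 5.5405.
Remaining = 200 × (1/2)^5.5405 = 200 × 0.021485 ≈ 4.297 μg/kg.

4.3 μg/kg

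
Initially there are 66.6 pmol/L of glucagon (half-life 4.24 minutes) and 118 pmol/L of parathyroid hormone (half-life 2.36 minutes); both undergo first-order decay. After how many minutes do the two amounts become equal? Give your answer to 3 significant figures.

4.39 minutes

Set 66.6·(1/2)^(t/4.24) = 118·(1/2)^(t/2.36).
Taking log₂: log₂(66.6/118) = t·(1/4.24 − 1/2.36).
log₂(0.56441) = -0.82519; 1/4.24 − 1/2.36 = -0.18788.
t = -0.82519 / -0.18788 ≈ 4.3921 minutes.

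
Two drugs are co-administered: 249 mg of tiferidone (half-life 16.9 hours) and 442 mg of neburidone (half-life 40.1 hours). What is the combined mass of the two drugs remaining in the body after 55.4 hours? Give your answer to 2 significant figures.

200 mg

tiferidone: 249 × (1/2)^(55.4/16.9) = 249 × (1/2)^3.2781 ≈ 25.668 mg.
neburidone: 442 × (1/2)^(55.4/40.1) = 442 × (1/2)^1.3815 ≈ 169.64 mg.
Total = 25.668 + 169.64 ≈ 195.31 mg.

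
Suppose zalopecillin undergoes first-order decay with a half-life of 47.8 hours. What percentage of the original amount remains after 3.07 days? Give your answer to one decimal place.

3.07 days = 73.68 hours.
n = 73.68/47.8 ≈ 1.5414 half-lives.
Fraction remaining = (1/2)^1.5414 ≈ 0.34355, i.e. 34.355%.

34.4%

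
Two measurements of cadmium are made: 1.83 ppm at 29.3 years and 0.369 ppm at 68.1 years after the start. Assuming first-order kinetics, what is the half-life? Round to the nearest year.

17 years

Over Δt = 68.1 − 29.3 = 38.8 years, the level fell by a factor of 1.83/0.369 ≈ 4.9593.
n = log₂(4.9593) ≈ 2.3102 half-lives, so t½ = 38.8/2.3102 ≈ 16.795 years.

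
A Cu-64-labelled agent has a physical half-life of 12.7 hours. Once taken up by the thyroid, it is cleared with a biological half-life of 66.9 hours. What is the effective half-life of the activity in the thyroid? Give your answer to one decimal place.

1/t_eff = 1/t_phys + 1/t_biol = 1/12.7 + 1/66.9 = 0.093688 per hour.
t_eff = 12.7 × 66.9 / (12.7 + 66.9) ≈ 10.674 hours.

10.7 hours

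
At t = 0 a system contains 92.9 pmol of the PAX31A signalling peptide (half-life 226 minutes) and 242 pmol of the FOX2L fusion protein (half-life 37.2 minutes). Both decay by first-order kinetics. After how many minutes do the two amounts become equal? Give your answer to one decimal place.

61.5 minutes

Set 92.9·(1/2)^(t/226) = 242·(1/2)^(t/37.2).
Taking log₂: log₂(92.9/242) = t·(1/226 − 1/37.2).
log₂(0.38388) = -1.3813; 1/226 − 1/37.2 = -0.022457.
t = -1.3813 / -0.022457 ≈ 61.507 minutes.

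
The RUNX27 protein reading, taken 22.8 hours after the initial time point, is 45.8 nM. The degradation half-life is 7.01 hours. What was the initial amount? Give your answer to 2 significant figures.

Number of half-lives elapsed: n = 22.8/7.01 ≈ 3.2525.
A₀ = A × 2^n = 45.8 × 2^3.2525 = 45.8 × 9.5301 ≈ 436.48 nM.

440 nM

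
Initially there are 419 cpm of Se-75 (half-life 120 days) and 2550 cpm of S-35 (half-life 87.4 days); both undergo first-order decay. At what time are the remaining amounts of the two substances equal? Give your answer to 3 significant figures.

Set 419·(1/2)^(t/120) = 2550·(1/2)^(t/87.4).
Taking log₂: log₂(419/2550) = t·(1/120 − 1/87.4).
log₂(0.16431) = -2.6055; 1/120 − 1/87.4 = -0.0031083.
t = -2.6055 / -0.0031083 ≈ 838.23 days.

838 days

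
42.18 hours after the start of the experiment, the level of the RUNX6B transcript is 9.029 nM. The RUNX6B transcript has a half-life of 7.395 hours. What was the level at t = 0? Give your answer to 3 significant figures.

471 nM

Number of half-lives elapsed: n = 42.18/7.395 ≈ 5.7039.
A₀ = A × 2^n = 9.029 × 2^5.7039 = 9.029 × 52.123 ≈ 470.62 nM.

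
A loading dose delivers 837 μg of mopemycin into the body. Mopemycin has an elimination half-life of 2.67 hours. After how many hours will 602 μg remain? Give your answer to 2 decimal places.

Fraction remaining = 602/837 ≈ 0.71924.
n = log₂(837/602) = ln(1.3904)/ln 2 ≈ 0.47546 half-lives.
t = n × t½ = 0.47546 × 2.67 ≈ 1.2695 hours.

1.27 hours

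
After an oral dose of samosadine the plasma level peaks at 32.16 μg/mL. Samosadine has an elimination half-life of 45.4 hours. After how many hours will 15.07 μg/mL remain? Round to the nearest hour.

Fraction remaining = 15.07/32.16 ≈ 0.46859.
n = log₂(32.16/15.07) = ln(2.134)/ln 2 ≈ 1.0936 half-lives.
t = n × t½ = 1.0936 × 45.4 ≈ 49.649 hours.

50 hours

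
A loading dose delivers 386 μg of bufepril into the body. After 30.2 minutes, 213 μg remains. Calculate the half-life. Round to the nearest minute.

35 minutes

A/A₀ = 213/386 ≈ 0.55181.
n = log₂(1.8122) ≈ 0.85775 half-lives elapsed in 30.2 minutes.
t½ = 30.2/0.85775 ≈ 35.209 minutes.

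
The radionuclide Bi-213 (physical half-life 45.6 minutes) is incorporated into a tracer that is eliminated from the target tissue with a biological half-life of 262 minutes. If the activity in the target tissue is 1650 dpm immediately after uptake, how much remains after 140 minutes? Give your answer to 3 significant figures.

1/t_eff = 1/t_phys + 1/t_biol = 1/45.6 + 1/262 = 0.025747 per minute.
t_eff = 45.6 × 262 / (45.6 + 262) ≈ 38.84 minutes.
Remaining = 1650 × (1/2)^(140/38.84) = 1650 × (1/2)^3.6045 ≈ 135.65 dpm.

136 dpm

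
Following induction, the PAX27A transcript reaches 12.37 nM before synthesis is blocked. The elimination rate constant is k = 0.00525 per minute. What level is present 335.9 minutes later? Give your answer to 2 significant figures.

t½ = ln 2 / k = 0.69315 / 0.00525 ≈ 132.03 minutes.
Number of half-lives: n = 335.9/132.03 ≈ 2.5442.
Remaining = 12.37 × (1/2)^2.5442 = 12.37 × 0.17145 ≈ 2.1208 nM.

2.1 nM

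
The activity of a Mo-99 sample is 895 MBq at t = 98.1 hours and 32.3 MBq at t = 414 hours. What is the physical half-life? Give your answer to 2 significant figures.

Over Δt = 414 − 98.1 = 315.9 hours, the level fell by a factor of 895/32.3 ≈ 27.709.
n = log₂(27.709) ≈ 4.7923 half-lives, so t½ = 315.9/4.7923 ≈ 65.918 hours.

66 hours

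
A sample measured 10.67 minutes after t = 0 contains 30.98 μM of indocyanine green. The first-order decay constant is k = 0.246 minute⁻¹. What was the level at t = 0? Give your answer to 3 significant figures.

428 μM

t½ = ln 2 / k = 0.69315 / 0.246 ≈ 2.8177 minutes.
Number of half-lives elapsed: n = 10.67/2.8177 ≈ 3.7868.
A₀ = A × 2^n = 30.98 × 2^3.7868 = 30.98 × 13.802 ≈ 427.59 μM.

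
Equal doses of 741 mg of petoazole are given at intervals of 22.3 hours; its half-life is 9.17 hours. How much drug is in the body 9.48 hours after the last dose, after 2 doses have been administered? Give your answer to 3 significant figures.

The 2 doses were given 31.78, 9.48 hours ago.
Total = 741·(1/2)^(31.78/9.17) + 741·(1/2)^(9.48/9.17)
      = 67.074 + 361.92 ≈ 428.99 mg.

429 mg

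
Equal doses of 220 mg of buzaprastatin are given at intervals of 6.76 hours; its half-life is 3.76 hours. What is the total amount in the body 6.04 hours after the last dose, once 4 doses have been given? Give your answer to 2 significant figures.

The 4 doses were given 26.32, 19.56, 12.8, 6.04 hours ago.
Total = 220·(1/2)^(26.32/3.76) + 220·(1/2)^(19.56/3.76) + 220·(1/2)^(12.8/3.76) + 220·(1/2)^(6.04/3.76)
      = 1.7187 + 5.9762 + 20.78 + 72.253 ≈ 100.73 mg.

100 mg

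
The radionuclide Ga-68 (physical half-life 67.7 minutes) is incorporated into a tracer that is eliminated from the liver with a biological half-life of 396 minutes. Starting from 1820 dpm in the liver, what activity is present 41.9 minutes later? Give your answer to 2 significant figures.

1100 dpm

1/t_eff = 1/t_phys + 1/t_biol = 1/67.7 + 1/396 = 0.017296 per minute.
t_eff = 67.7 × 396 / (67.7 + 396) ≈ 57.816 minutes.
Remaining = 1820 × (1/2)^(41.9/57.816) = 1820 × (1/2)^0.72472 ≈ 1101.3 dpm.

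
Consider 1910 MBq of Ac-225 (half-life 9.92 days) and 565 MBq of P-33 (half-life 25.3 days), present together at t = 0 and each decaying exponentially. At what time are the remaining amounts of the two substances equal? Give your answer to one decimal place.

28.7 days

Set 1910·(1/2)^(t/9.92) = 565·(1/2)^(t/25.3).
Taking log₂: log₂(1910/565) = t·(1/9.92 − 1/25.3).
log₂(3.3805) = 1.7572; 1/9.92 − 1/25.3 = 0.061281.
t = 1.7572 / 0.061281 ≈ 28.675 days.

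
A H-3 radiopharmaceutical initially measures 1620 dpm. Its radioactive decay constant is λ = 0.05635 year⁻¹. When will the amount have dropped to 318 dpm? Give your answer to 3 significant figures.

28.9 years

t½ = ln 2 / λ = 0.69315 / 0.05635 ≈ 12.301 years.
Fraction remaining = 318/1620 ≈ 0.1963.
n = log₂(1620/318) = ln(5.0943)/ln 2 ≈ 2.3489 half-lives.
t = n × t½ = 2.3489 × 12.301 ≈ 28.893 years.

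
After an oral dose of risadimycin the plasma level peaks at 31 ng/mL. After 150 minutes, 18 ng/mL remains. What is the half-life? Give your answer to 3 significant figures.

191 minutes

A/A₀ = 18/31 ≈ 0.58065.
n = log₂(1.7222) ≈ 0.78427 half-lives elapsed in 150 minutes.
t½ = 150/0.78427 ≈ 191.26 minutes.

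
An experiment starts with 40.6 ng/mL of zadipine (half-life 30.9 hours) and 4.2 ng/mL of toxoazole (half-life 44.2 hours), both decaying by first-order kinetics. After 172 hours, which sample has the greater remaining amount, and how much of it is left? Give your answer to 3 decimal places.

zadipine, 0.857 ng/mL

zadipine: 40.6 × (1/2)^5.5663 ≈ 0.85682 ng/mL.
toxoazole: 4.2 × (1/2)^3.8914 ≈ 0.28302 ng/mL.
Zadipine has more remaining, at ≈ 0.85682 ng/mL.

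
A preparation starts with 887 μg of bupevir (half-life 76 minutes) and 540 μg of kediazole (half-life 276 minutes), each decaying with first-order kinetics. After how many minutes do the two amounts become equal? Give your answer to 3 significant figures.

Set 887·(1/2)^(t/76) = 540·(1/2)^(t/276).
Taking log₂: log₂(887/540) = t·(1/76 − 1/276).
log₂(1.6426) = 0.71597; 1/76 − 1/276 = 0.0095347.
t = 0.71597 / 0.0095347 ≈ 75.091 minutes.

75.1 minutes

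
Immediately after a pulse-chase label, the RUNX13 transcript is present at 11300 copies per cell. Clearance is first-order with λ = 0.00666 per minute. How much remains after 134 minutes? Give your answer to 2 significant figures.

4600 copies per cell

t½ = ln 2 / λ = 0.69315 / 0.00666 ≈ 104.08 minutes.
Number of half-lives: n = 134/104.08 ≈ 1.2875.
Remaining = 11300 × (1/2)^1.2875 = 11300 × 0.40965 ≈ 4629.1 copies per cell.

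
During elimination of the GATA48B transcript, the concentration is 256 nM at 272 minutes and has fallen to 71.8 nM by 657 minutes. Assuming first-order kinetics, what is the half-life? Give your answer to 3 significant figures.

Over Δt = 657 − 272 = 385 minutes, the level fell by a factor of 256/71.8 ≈ 3.5655.
n = log₂(3.5655) ≈ 1.8341 half-lives, so t½ = 385/1.8341 ≈ 209.91 minutes.

210 minutes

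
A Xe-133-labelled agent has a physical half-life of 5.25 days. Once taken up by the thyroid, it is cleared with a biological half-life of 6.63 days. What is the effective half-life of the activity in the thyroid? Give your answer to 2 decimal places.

1/t_eff = 1/t_phys + 1/t_biol = 1/5.25 + 1/6.63 = 0.34131 per day.
t_eff = 5.25 × 6.63 / (5.25 + 6.63) ≈ 2.9299 days.

2.93 days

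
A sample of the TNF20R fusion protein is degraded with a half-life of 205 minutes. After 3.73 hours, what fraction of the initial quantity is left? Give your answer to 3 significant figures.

3.73 hours = 223.8 minutes.
n = 223.8/205 ≈ 1.0917 half-lives.
Fraction remaining = (1/2)^1.0917 ≈ 0.46921.

0.469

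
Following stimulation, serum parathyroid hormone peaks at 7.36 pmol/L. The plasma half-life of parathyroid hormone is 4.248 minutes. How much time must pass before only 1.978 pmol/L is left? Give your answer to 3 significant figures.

Fraction remaining = 1.978/7.36 ≈ 0.26875.
n = log₂(7.36/1.978) = ln(3.7209)/ln 2 ≈ 1.8957 half-lives.
t = n × t½ = 1.8957 × 4.248 ≈ 8.0528 minutes.

8.05 minutes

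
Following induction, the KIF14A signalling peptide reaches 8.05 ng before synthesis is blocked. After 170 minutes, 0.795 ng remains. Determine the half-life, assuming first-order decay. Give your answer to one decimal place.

50.9 minutes

A/A₀ = 0.795/8.05 ≈ 0.098758.
n = log₂(10.126) ≈ 3.34 half-lives elapsed in 170 minutes.
t½ = 170/3.34 ≈ 50.899 minutes.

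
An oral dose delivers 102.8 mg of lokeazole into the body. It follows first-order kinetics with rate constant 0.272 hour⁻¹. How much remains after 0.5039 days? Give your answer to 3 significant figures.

3.83 mg

t½ = ln 2 / k = 0.69315 / 0.272 ≈ 2.5483 hours.
Convert the elapsed time: 0.5039 days = 12.0936 hours.
Number of half-lives: n = 12.0936/2.5483 ≈ 4.7457.
Remaining = 102.8 × (1/2)^4.7457 = 102.8 × 0.037274 ≈ 3.8318 mg.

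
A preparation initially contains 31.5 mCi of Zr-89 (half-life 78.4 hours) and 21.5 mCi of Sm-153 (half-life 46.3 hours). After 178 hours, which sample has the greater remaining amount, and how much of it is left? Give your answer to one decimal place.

Zr-89, 6.5 mCi

Zr-89: 31.5 × (1/2)^2.2704 ≈ 6.529 mCi.
Sm-153: 21.5 × (1/2)^3.8445 ≈ 1.4967 mCi.
Zr-89 has more remaining, at ≈ 6.529 mCi.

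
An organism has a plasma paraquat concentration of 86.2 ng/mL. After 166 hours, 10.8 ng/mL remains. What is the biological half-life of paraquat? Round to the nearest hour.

A/A₀ = 10.8/86.2 ≈ 0.12529.
n = log₂(7.9815) ≈ 2.9967 half-lives elapsed in 166 hours.
t½ = 166/2.9967 ≈ 55.395 hours.

55 hours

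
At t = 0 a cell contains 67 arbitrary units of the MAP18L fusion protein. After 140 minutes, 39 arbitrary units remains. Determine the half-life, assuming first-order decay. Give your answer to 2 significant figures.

180 minutes

A/A₀ = 39/67 ≈ 0.58209.
n = log₂(1.7179) ≈ 0.78069 half-lives elapsed in 140 minutes.
t½ = 140/0.78069 ≈ 179.33 minutes.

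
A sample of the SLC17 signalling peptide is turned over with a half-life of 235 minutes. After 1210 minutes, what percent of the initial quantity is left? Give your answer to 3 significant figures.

n = 1210/235 ≈ 5.1489 half-lives.
Fraction remaining = (1/2)^5.1489 ≈ 0.028185, i.e. 2.8185%.

2.82%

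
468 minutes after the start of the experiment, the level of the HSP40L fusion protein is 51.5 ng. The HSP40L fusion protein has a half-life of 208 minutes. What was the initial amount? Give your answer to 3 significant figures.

245 ng

Number of half-lives elapsed: n = 468/208 ≈ 2.25.
A₀ = A × 2^n = 51.5 × 2^2.25 = 51.5 × 4.7568 ≈ 244.98 ng.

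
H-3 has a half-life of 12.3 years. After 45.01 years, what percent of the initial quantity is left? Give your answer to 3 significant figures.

n = 45.01/12.3 ≈ 3.6593 half-lives.
Fraction remaining = (1/2)^3.6593 ≈ 0.079145, i.e. 7.9145%.

7.91%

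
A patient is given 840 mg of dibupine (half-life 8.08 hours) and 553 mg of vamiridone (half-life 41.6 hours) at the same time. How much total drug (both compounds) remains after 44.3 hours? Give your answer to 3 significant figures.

283 mg

dibupine: 840 × (1/2)^(44.3/8.08) = 840 × (1/2)^5.4827 ≈ 18.786 mg.
vamiridone: 553 × (1/2)^(44.3/41.6) = 553 × (1/2)^1.0649 ≈ 264.34 mg.
Total = 18.786 + 264.34 ≈ 283.12 mg.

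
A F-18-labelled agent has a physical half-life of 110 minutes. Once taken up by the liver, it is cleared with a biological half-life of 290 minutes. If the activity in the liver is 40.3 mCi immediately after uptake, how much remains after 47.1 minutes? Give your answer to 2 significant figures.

1/t_eff = 1/t_phys + 1/t_biol = 1/110 + 1/290 = 0.012539 per minute.
t_eff = 110 × 290 / (110 + 290) ≈ 79.75 minutes.
Remaining = 40.3 × (1/2)^(47.1/79.75) = 40.3 × (1/2)^0.5906 ≈ 26.762 mCi.

27 mCi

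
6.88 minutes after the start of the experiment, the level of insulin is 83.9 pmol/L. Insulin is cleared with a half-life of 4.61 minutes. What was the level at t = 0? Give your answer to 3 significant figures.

Number of half-lives elapsed: n = 6.88/4.61 ≈ 1.4924.
A₀ = A × 2^n = 83.9 × 2^1.4924 = 83.9 × 2.8136 ≈ 236.06 pmol/L.

236 pmol/L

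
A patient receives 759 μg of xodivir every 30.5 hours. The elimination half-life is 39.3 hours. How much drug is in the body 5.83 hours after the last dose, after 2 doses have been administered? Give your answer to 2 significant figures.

1100 μg

The 2 doses were given 36.33, 5.83 hours ago.
Total = 759·(1/2)^(36.33/39.3) + 759·(1/2)^(5.83/39.3)
      = 399.91 + 684.83 ≈ 1084.7 μg.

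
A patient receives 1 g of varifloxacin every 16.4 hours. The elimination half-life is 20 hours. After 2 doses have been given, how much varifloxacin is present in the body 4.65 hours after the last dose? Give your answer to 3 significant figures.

The 2 doses were given 21.05, 4.65 hours ago.
Total = 1·(1/2)^(21.05/20) + 1·(1/2)^(4.65/20)
      = 0.48213 + 0.85116 ≈ 1.3333 g.

1.33 g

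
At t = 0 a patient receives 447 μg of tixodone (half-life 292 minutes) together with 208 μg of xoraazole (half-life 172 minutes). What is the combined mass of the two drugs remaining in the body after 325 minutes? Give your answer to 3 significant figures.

tixodone: 447 × (1/2)^(325/292) = 447 × (1/2)^1.113 ≈ 206.66 μg.
xoraazole: 208 × (1/2)^(325/172) = 208 × (1/2)^1.8895 ≈ 56.138 μg.
Total = 206.66 + 56.138 ≈ 262.8 μg.

263 μg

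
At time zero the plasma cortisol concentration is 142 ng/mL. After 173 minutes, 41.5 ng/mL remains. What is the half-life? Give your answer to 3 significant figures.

A/A₀ = 41.5/142 ≈ 0.29225.
n = log₂(3.4217) ≈ 1.7747 half-lives elapsed in 173 minutes.
t½ = 173/1.7747 ≈ 97.481 minutes.

97.5 minutes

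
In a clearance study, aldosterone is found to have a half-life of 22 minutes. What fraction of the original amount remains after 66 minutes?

n = 66/22 ≈ 3 half-lives.
Fraction remaining = (1/2)^3 ≈ 0.125.

0.125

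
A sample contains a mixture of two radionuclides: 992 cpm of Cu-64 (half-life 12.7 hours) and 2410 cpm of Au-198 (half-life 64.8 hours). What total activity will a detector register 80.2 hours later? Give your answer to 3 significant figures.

Cu-64: 992 × (1/2)^(80.2/12.7) = 992 × (1/2)^6.315 ≈ 12.46 cpm.
Au-198: 2410 × (1/2)^(80.2/64.8) = 2410 × (1/2)^1.2377 ≈ 1022 cpm.
Total = 12.46 + 1022 ≈ 1034.4 cpm.

1030 cpm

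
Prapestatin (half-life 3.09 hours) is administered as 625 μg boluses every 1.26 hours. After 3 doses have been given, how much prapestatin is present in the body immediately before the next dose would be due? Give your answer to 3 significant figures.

1090 μg

The 3 doses were given 3.78, 2.52, 1.26 hours ago.
Total = 625·(1/2)^(3.78/3.09) + 625·(1/2)^(2.52/3.09) + 625·(1/2)^(1.26/3.09)
      = 267.69 + 355.12 + 471.12 ≈ 1093.9 μg.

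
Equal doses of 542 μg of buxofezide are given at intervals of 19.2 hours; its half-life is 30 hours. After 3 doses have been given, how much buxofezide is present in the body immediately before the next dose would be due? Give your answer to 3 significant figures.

714 μg

The 3 doses were given 57.6, 38.4, 19.2 hours ago.
Total = 542·(1/2)^(57.6/30) + 542·(1/2)^(38.4/30) + 542·(1/2)^(19.2/30)
      = 143.23 + 223.19 + 347.81 ≈ 714.23 μg.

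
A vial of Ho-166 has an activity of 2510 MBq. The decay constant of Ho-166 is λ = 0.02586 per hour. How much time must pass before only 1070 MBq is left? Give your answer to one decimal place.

33.0 hours

t½ = ln 2 / λ = 0.69315 / 0.02586 ≈ 26.804 hours.
Fraction remaining = 1070/2510 ≈ 0.42629.
n = log₂(2510/1070) = ln(2.3458)/ln 2 ≈ 1.2301 half-lives.
t = n × t½ = 1.2301 × 26.804 ≈ 32.971 hours.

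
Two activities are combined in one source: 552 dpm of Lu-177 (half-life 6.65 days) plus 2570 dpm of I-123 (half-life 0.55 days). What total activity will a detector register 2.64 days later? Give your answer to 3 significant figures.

Lu-177: 552 × (1/2)^(2.64/6.65) = 552 × (1/2)^0.39699 ≈ 419.21 dpm.
I-123: 2570 × (1/2)^(2.64/0.55) = 2570 × (1/2)^4.8 ≈ 92.255 dpm.
Total = 419.21 + 92.255 ≈ 511.47 dpm.

511 dpm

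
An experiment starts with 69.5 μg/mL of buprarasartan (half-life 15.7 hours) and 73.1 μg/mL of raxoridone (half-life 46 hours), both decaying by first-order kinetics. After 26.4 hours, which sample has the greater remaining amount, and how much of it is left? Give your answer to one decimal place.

raxoridone, 49.1 μg/mL

buprarasartan: 69.5 × (1/2)^1.6815 ≈ 21.667 μg/mL.
raxoridone: 73.1 × (1/2)^0.57391 ≈ 49.108 μg/mL.
Raxoridone has more remaining, at ≈ 49.108 μg/mL.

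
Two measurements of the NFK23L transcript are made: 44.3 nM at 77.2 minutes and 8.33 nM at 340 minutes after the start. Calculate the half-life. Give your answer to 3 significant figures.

Over Δt = 340 − 77.2 = 262.8 minutes, the level fell by a factor of 44.3/8.33 ≈ 5.3181.
n = log₂(5.3181) ≈ 2.4109 half-lives, so t½ = 262.8/2.4109 ≈ 109 minutes.

109 minutes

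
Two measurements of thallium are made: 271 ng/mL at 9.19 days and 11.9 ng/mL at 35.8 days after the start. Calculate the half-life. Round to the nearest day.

6 days

Over Δt = 35.8 − 9.19 = 26.61 days, the level fell by a factor of 271/11.9 ≈ 22.773.
n = log₂(22.773) ≈ 4.5093 half-lives, so t½ = 26.61/4.5093 ≈ 5.9012 days.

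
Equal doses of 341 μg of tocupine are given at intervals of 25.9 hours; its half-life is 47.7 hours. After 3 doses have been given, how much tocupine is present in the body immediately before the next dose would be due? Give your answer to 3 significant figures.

The 3 doses were given 77.7, 51.8, 25.9 hours ago.
Total = 341·(1/2)^(77.7/47.7) + 341·(1/2)^(51.8/47.7) + 341·(1/2)^(25.9/47.7)
      = 110.25 + 160.64 + 234.05 ≈ 504.94 μg.

505 μg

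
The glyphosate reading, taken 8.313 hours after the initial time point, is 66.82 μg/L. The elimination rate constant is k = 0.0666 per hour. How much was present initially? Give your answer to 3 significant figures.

116 μg/L

t½ = ln 2 / k = 0.69315 / 0.0666 ≈ 10.408 hours.
Number of half-lives elapsed: n = 8.313/10.408 ≈ 0.79874.
A₀ = A × 2^n = 66.82 × 2^0.79874 = 66.82 × 1.7396 ≈ 116.24 μg/L.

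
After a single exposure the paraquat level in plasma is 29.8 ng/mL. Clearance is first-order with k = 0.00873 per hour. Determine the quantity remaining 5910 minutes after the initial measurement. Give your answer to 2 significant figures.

t½ = ln 2 / k = 0.69315 / 0.00873 ≈ 79.398 hours.
Convert the elapsed time: 5910 minutes = 98.5 hours.
Number of half-lives: n = 98.5/79.398 ≈ 1.2406.
Remaining = 29.8 × (1/2)^1.2406 = 29.8 × 0.4232 ≈ 12.611 ng/mL.

13 ng/mL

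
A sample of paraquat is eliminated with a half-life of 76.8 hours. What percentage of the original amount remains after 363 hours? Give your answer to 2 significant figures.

3.8%

n = 363/76.8 ≈ 4.7266 half-lives.
Fraction remaining = (1/2)^4.7266 ≈ 0.037771, i.e. 3.7771%.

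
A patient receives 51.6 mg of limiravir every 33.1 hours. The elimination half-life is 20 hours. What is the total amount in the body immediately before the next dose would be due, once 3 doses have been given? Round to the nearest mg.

23 mg

The 3 doses were given 99.3, 66.2, 33.1 hours ago.
Total = 51.6·(1/2)^(99.3/20) + 51.6·(1/2)^(66.2/20) + 51.6·(1/2)^(33.1/20)
      = 1.6521 + 5.2028 + 16.385 ≈ 23.24 mg.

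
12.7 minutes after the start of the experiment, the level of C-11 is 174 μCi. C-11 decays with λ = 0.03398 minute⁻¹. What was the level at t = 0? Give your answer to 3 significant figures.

t½ = ln 2 / λ = 0.69315 / 0.03398 ≈ 20.399 minutes.
Number of half-lives elapsed: n = 12.7/20.399 ≈ 0.62259.
A₀ = A × 2^n = 174 × 2^0.62259 = 174 × 1.5396 ≈ 267.9 μCi.

268 μCi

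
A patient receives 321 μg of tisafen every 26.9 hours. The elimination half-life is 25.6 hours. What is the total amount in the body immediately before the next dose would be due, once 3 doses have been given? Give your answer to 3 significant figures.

266 μg

The 3 doses were given 80.7, 53.8, 26.9 hours ago.
Total = 321·(1/2)^(80.7/25.6) + 321·(1/2)^(53.8/25.6) + 321·(1/2)^(26.9/25.6)
      = 36.104 + 74.795 + 154.95 ≈ 265.85 μg.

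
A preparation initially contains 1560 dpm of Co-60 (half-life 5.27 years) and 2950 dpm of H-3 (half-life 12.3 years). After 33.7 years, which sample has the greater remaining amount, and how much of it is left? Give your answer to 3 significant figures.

H-3, 442 dpm

Co-60: 1560 × (1/2)^6.3947 ≈ 18.541 dpm.
H-3: 2950 × (1/2)^2.7398 ≈ 441.62 dpm.
H-3 has more remaining, at ≈ 441.62 dpm.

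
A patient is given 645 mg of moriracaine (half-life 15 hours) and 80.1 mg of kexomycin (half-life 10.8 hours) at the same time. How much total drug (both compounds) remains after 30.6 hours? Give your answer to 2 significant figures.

moriracaine: 645 × (1/2)^(30.6/15) = 645 × (1/2)^2.04 ≈ 156.84 mg.
kexomycin: 80.1 × (1/2)^(30.6/10.8) = 80.1 × (1/2)^2.8333 ≈ 11.239 mg.
Total = 156.84 + 11.239 ≈ 168.08 mg.

170 mg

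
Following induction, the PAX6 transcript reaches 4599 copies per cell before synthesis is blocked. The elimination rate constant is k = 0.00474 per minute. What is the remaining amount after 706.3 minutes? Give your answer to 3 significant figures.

162 copies per cell

t½ = ln 2 / k = 0.69315 / 0.00474 ≈ 146.23 minutes.
Number of half-lives: n = 706.3/146.23 ≈ 4.8299.
Remaining = 4599 × (1/2)^4.8299 = 4599 × 0.035159 ≈ 161.7 copies per cell.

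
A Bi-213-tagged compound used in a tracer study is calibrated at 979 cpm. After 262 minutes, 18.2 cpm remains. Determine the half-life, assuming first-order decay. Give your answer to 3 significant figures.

45.6 minutes

A/A₀ = 18.2/979 ≈ 0.01859.
n = log₂(53.791) ≈ 5.7493 half-lives elapsed in 262 minutes.
t½ = 262/5.7493 ≈ 45.571 minutes.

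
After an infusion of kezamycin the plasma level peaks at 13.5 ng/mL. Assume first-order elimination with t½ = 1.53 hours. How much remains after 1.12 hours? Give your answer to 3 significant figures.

8.13 ng/mL

Number of half-lives: n = 1.12/1.53 ≈ 0.73203.
Remaining = 13.5 × (1/2)^0.73203 = 13.5 × 0.60206 ≈ 8.1278 ng/mL.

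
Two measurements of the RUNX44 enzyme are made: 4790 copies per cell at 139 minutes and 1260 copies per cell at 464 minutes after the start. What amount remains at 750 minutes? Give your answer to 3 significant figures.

Over Δt = 464 − 139 = 325 minutes, the level fell by a factor of 4790/1260 ≈ 3.8016.
n = log₂(3.8016) ≈ 1.9266 half-lives, so t½ = 325/1.9266 ≈ 168.69 minutes.
From t = 464 to t = 750: 1260 × (1/2)^((750−464)/168.69) ≈ 389.05 copies per cell.

389 copies per cell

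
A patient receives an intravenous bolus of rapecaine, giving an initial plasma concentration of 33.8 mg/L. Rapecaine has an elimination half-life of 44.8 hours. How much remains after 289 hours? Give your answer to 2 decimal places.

Number of half-lives: n = 289/44.8 ≈ 6.4509.
Remaining = 33.8 × (1/2)^6.4509 = 33.8 × 0.011431 ≈ 0.38637 mg/L.

0.39 mg/L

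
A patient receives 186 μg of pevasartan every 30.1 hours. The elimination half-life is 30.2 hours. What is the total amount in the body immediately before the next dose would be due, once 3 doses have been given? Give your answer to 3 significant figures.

163 μg

The 3 doses were given 90.3, 60.2, 30.1 hours ago.
Total = 186·(1/2)^(90.3/30.2) + 186·(1/2)^(60.2/30.2) + 186·(1/2)^(30.1/30.2)
      = 23.411 + 46.714 + 93.214 ≈ 163.34 μg.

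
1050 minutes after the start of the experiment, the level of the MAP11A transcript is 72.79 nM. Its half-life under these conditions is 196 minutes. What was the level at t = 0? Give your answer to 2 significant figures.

Number of half-lives elapsed: n = 1050/196 ≈ 5.3571.
A₀ = A × 2^n = 72.79 × 2^5.3571 = 72.79 × 40.988 ≈ 2983.5 nM.

3000 nM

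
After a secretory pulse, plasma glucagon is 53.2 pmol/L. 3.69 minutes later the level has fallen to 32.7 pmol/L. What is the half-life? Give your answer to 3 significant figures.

5.26 minutes

A/A₀ = 32.7/53.2 ≈ 0.61466.
n = log₂(1.6269) ≈ 0.70214 half-lives elapsed in 3.69 minutes.
t½ = 3.69/0.70214 ≈ 5.2554 minutes.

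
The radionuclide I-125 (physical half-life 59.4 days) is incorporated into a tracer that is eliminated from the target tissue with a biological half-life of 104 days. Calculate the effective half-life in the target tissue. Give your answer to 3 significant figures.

1/t_eff = 1/t_phys + 1/t_biol = 1/59.4 + 1/104 = 0.02645 per day.
t_eff = 59.4 × 104 / (59.4 + 104) ≈ 37.807 days.

37.8 days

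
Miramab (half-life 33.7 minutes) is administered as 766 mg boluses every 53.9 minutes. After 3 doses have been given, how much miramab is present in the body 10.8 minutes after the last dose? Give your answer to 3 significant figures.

The 3 doses were given 118.6, 64.7, 10.8 minutes ago.
Total = 766·(1/2)^(118.6/33.7) + 766·(1/2)^(64.7/33.7) + 766·(1/2)^(10.8/33.7)
      = 66.806 + 202.44 + 613.42 ≈ 882.66 mg.

883 mg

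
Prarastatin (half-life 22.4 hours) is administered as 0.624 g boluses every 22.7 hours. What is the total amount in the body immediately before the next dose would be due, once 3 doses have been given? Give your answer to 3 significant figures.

The 3 doses were given 68.1, 45.4, 22.7 hours ago.
Total = 0.624·(1/2)^(68.1/22.4) + 0.624·(1/2)^(45.4/22.4) + 0.624·(1/2)^(22.7/22.4)
      = 0.075858 + 0.15313 + 0.30912 ≈ 0.53811 g.

0.538 g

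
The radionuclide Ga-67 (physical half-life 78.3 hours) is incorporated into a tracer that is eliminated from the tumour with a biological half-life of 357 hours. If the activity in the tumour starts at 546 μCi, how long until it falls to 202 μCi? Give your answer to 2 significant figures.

92 hours

1/t_eff = 1/t_phys + 1/t_biol = 1/78.3 + 1/357 = 0.015573 per hour.
t_eff = 78.3 × 357 / (78.3 + 357) ≈ 64.216 hours.
n = log₂(546/202) ≈ 1.4345; t = 1.4345 × 64.216 ≈ 92.12 hours.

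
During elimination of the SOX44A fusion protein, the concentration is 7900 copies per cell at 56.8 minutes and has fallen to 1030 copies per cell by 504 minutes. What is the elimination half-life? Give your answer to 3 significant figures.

152 minutes

Over Δt = 504 − 56.8 = 447.2 minutes, the level fell by a factor of 7900/1030 ≈ 7.6699.
n = log₂(7.6699) ≈ 2.9392 half-lives, so t½ = 447.2/2.9392 ≈ 152.15 minutes.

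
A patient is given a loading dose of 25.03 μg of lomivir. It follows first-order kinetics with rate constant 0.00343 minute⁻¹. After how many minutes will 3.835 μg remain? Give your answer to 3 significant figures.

547 minutes

t½ = ln 2 / k = 0.69315 / 0.00343 ≈ 202.08 minutes.
Fraction remaining = 3.835/25.03 ≈ 0.15322.
n = log₂(25.03/3.835) = ln(6.5267)/ln 2 ≈ 2.7064 half-lives.
t = n × t½ = 2.7064 × 202.08 ≈ 546.91 minutes.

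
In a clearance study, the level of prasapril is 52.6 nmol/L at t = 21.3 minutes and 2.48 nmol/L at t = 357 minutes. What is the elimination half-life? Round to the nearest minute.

76 minutes

Over Δt = 357 − 21.3 = 335.7 minutes, the level fell by a factor of 52.6/2.48 ≈ 21.21.
n = log₂(21.21) ≈ 4.4067 half-lives, so t½ = 335.7/4.4067 ≈ 76.18 minutes.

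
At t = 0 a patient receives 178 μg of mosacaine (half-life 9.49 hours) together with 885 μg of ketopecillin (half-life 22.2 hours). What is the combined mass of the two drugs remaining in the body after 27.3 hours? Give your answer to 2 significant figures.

mosacaine: 178 × (1/2)^(27.3/9.49) = 178 × (1/2)^2.8767 ≈ 24.235 μg.
ketopecillin: 885 × (1/2)^(27.3/22.2) = 885 × (1/2)^1.2297 ≈ 377.36 μg.
Total = 24.235 + 377.36 ≈ 401.6 μg.

400 μg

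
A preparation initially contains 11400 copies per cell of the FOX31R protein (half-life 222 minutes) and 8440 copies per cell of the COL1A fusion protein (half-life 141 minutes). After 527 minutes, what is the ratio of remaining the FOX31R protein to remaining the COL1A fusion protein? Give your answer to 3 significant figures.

FOX31R protein: 11400 × (1/2)^(527/222) = 11400 × (1/2)^2.3739 ≈ 2199.4 copies per cell.
COL1A fusion protein: 8440 × (1/2)^(527/141) = 8440 × (1/2)^3.7376 ≈ 632.73 copies per cell.
Ratio ≈ 2199.4 / 632.73 ≈ 3.476.

3.48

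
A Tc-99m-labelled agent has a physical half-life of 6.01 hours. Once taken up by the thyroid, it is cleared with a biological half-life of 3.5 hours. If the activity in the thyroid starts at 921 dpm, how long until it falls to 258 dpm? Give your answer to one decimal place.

4.1 hours

1/t_eff = 1/t_phys + 1/t_biol = 1/6.01 + 1/3.5 = 0.4521 per hour.
t_eff = 6.01 × 3.5 / (6.01 + 3.5) ≈ 2.2119 hours.
n = log₂(921/258) ≈ 1.8358; t = 1.8358 × 2.2119 ≈ 4.0606 hours.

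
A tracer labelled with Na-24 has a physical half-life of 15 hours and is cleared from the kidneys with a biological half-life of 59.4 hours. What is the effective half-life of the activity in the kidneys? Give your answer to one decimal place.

1/t_eff = 1/t_phys + 1/t_biol = 1/15 + 1/59.4 = 0.083502 per hour.
t_eff = 15 × 59.4 / (15 + 59.4) ≈ 11.976 hours.

12.0 hours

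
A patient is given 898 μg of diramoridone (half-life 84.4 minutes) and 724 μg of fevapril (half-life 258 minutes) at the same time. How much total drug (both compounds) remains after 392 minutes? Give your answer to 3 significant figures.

diramoridone: 898 × (1/2)^(392/84.4) = 898 × (1/2)^4.6445 ≈ 35.903 μg.
fevapril: 724 × (1/2)^(392/258) = 724 × (1/2)^1.5194 ≈ 252.56 μg.
Total = 35.903 + 252.56 ≈ 288.46 μg.

288 μg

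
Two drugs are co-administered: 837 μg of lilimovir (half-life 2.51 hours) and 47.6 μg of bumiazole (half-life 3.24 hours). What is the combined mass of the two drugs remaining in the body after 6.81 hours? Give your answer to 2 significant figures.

lilimovir: 837 × (1/2)^(6.81/2.51) = 837 × (1/2)^2.7131 ≈ 127.64 μg.
bumiazole: 47.6 × (1/2)^(6.81/3.24) = 47.6 × (1/2)^2.1019 ≈ 11.089 μg.
Total = 127.64 + 11.089 ≈ 138.73 μg.

140 μg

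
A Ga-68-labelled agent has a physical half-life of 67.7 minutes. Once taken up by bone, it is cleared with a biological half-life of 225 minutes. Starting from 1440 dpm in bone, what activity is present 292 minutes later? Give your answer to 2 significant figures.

1/t_eff = 1/t_phys + 1/t_biol = 1/67.7 + 1/225 = 0.019215 per minute.
t_eff = 67.7 × 225 / (67.7 + 225) ≈ 52.041 minutes.
Remaining = 1440 × (1/2)^(292/52.041) = 1440 × (1/2)^5.6109 ≈ 29.465 dpm.

29 dpm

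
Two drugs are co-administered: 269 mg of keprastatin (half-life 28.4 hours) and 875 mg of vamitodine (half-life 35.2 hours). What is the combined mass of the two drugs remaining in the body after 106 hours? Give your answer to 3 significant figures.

keprastatin: 269 × (1/2)^(106/28.4) = 269 × (1/2)^3.7324 ≈ 20.239 mg.
vamitodine: 875 × (1/2)^(106/35.2) = 875 × (1/2)^3.0114 ≈ 108.52 mg.
Total = 20.239 + 108.52 ≈ 128.76 mg.

129 mg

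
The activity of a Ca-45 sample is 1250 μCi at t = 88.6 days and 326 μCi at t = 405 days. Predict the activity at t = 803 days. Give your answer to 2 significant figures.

60 μCi

Over Δt = 405 − 88.6 = 316.4 days, the level fell by a factor of 1250/326 ≈ 3.8344.
n = log₂(3.8344) ≈ 1.939 half-lives, so t½ = 316.4/1.939 ≈ 163.18 days.
From t = 405 to t = 803: 326 × (1/2)^((803−405)/163.18) ≈ 60.116 μCi.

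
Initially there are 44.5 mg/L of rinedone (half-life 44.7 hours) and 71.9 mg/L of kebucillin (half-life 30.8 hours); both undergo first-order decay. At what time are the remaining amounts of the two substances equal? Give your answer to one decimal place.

68.6 hours

Set 44.5·(1/2)^(t/44.7) = 71.9·(1/2)^(t/30.8).
Taking log₂: log₂(44.5/71.9) = t·(1/44.7 − 1/30.8).
log₂(0.61892) = -0.69219; 1/44.7 − 1/30.8 = -0.010096.
t = -0.69219 / -0.010096 ≈ 68.559 hours.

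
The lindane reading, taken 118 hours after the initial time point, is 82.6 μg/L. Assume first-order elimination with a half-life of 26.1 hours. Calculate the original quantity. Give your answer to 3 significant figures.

1900 μg/L

Number of half-lives elapsed: n = 118/26.1 ≈ 4.5211.
A₀ = A × 2^n = 82.6 × 2^4.5211 = 82.6 × 22.96 ≈ 1896.5 μg/L.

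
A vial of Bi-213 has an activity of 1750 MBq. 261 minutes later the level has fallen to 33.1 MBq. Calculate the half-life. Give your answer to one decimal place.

45.6 minutes

A/A₀ = 33.1/1750 ≈ 0.018914.
n = log₂(52.87) ≈ 5.7244 half-lives elapsed in 261 minutes.
t½ = 261/5.7244 ≈ 45.594 minutes.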